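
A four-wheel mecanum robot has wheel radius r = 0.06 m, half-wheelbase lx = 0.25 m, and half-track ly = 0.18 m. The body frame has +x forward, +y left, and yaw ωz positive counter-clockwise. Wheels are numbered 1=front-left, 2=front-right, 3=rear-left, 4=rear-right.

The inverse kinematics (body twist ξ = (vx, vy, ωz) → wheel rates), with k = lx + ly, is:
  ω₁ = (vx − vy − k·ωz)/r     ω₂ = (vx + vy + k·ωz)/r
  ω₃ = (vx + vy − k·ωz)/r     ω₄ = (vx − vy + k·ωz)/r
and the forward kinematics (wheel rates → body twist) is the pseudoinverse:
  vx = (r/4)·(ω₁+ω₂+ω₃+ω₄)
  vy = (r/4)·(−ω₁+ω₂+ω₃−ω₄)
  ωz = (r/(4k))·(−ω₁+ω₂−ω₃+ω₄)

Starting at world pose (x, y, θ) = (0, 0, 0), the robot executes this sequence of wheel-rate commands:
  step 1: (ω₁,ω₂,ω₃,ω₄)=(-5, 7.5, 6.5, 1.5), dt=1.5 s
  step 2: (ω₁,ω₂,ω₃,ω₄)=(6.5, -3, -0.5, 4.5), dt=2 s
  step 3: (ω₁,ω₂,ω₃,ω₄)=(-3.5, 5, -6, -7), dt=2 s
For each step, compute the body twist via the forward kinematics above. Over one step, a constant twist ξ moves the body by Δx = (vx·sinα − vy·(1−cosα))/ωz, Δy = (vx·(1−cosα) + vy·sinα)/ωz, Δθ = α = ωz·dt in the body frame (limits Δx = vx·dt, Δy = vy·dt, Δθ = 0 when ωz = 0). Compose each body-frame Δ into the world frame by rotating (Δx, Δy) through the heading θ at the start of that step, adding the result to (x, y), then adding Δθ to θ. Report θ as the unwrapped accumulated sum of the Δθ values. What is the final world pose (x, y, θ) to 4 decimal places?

(0.0574, 0.2123, 0.6017)

step 1: ξ=(vx,vy,ωz)=(0.1575, 0.2625, 0.2616), dt=1.5 → body Δ=(0.1540, 0.4295, 0.3924) → world pose (0.1540, 0.4295, 0.3924)
step 2: ξ=(vx,vy,ωz)=(0.1125, -0.2175, -0.1570), dt=2.0 → body Δ=(0.1536, -0.4629, -0.3140) → world pose (0.4729, 0.0605, 0.0785)
step 3: ξ=(vx,vy,ωz)=(-0.1725, 0.1425, 0.2616), dt=2.0 → body Δ=(-0.4023, 0.1840, 0.5233) → world pose (0.0574, 0.2123, 0.6017)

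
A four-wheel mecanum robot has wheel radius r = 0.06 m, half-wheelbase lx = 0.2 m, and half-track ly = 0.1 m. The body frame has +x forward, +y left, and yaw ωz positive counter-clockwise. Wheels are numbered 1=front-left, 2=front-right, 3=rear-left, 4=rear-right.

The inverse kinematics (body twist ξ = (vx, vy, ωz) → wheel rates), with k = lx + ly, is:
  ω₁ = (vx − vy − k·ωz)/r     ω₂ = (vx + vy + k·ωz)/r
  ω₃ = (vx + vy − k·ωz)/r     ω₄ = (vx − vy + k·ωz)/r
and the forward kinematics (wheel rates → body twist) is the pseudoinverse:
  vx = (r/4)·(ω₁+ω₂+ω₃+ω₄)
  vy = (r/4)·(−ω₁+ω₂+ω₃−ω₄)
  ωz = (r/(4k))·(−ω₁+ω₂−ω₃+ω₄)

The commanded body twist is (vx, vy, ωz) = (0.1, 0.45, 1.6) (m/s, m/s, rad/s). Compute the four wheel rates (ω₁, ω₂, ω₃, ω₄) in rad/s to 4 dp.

(-13.8333, 17.1667, 1.1667, 2.1667)

k = lx + ly = 0.2 + 0.1 = 0.3000;  k·ωz = 0.3000·1.6 = 0.4800
ω₁ (FL) = (vx − vy − k·ωz)/r = -0.8300/0.06 = -13.8333
ω₂ (FR) = (vx + vy + k·ωz)/r = 1.0300/0.06 = 17.1667
ω₃ (RL) = (vx + vy − k·ωz)/r = 0.0700/0.06 = 1.1667
ω₄ (RR) = (vx − vy + k·ωz)/r = 0.1300/0.06 = 2.1667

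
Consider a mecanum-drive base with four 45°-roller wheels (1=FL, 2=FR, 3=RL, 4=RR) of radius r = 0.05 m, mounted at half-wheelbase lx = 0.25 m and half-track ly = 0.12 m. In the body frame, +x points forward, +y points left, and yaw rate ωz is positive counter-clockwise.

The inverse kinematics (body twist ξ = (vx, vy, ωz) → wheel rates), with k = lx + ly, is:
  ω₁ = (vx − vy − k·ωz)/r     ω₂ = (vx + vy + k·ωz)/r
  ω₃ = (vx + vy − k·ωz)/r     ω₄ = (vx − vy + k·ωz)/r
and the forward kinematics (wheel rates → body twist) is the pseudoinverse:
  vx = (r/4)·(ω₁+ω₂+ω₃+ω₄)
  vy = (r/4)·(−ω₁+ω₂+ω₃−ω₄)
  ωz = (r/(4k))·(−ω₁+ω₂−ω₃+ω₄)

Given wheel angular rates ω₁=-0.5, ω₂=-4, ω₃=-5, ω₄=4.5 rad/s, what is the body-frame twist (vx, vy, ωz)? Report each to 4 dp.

k = lx + ly = 0.25 + 0.12 = 0.3700
ω₁+ω₂+ω₃+ω₄ = -5.0000  →  vx = (0.05/4)·-5.0000 = -0.0625
−ω₁+ω₂+ω₃−ω₄ = -13.0000  →  vy = (0.05/4)·-13.0000 = -0.1625
−ω₁+ω₂−ω₃+ω₄ = 6.0000  →  ωz = (0.05/1.4800)·6.0000 = 0.2027

(-0.0625, -0.1625, 0.2027)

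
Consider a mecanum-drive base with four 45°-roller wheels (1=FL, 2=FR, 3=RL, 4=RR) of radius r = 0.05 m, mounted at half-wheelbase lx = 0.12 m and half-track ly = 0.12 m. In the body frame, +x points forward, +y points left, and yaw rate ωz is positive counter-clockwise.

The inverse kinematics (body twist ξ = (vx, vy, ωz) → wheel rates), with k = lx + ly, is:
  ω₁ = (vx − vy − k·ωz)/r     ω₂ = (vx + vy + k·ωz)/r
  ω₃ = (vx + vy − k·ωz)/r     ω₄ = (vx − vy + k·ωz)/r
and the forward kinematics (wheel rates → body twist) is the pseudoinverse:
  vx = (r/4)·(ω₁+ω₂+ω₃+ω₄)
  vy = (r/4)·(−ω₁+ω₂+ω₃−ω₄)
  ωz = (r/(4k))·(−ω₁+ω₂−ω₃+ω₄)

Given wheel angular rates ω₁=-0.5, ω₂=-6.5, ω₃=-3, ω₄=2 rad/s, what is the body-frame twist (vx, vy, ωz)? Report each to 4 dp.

(-0.1000, -0.1375, -0.0521)

k = lx + ly = 0.12 + 0.12 = 0.2400
ω₁+ω₂+ω₃+ω₄ = -8.0000  →  vx = (0.05/4)·-8.0000 = -0.1000
−ω₁+ω₂+ω₃−ω₄ = -11.0000  →  vy = (0.05/4)·-11.0000 = -0.1375
−ω₁+ω₂−ω₃+ω₄ = -1.0000  →  ωz = (0.05/0.9600)·-1.0000 = -0.0521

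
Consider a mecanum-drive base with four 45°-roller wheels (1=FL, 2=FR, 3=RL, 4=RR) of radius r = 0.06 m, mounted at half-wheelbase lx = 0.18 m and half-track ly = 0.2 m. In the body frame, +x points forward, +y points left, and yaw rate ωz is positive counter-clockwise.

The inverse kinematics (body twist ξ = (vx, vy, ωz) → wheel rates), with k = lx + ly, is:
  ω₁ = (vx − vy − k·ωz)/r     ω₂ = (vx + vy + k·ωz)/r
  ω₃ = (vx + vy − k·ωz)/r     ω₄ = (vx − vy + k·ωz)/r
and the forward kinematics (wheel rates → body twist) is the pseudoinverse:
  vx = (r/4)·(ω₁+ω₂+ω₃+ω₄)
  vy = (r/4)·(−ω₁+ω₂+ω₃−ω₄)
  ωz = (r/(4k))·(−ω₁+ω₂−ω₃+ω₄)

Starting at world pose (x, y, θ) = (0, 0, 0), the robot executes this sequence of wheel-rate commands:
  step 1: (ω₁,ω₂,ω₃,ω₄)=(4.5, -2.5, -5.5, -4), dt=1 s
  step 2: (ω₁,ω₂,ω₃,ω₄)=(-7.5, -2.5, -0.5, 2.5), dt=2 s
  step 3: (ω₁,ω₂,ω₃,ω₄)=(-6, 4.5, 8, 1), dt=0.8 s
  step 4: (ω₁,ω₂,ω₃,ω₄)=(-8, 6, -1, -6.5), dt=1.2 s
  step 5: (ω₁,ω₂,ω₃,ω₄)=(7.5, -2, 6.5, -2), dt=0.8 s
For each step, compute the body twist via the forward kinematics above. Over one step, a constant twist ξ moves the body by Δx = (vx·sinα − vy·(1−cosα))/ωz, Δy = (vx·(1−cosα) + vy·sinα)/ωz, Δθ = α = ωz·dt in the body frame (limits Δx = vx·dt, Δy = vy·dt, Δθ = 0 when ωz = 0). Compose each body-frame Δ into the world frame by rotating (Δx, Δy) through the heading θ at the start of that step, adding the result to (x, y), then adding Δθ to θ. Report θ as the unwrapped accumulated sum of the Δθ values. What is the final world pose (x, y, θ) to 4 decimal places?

(-0.6376, 0.3584, 0.3592)

step 1: ξ=(vx,vy,ωz)=(-0.1125, -0.1275, -0.2171), dt=1.0 → body Δ=(-0.1254, -0.1143, -0.2171) → world pose (-0.1254, -0.1143, -0.2171)
step 2: ξ=(vx,vy,ωz)=(-0.1200, 0.0300, 0.3158), dt=2.0 → body Δ=(-0.2427, -0.0172, 0.6316) → world pose (-0.3661, -0.0789, 0.4145)
step 3: ξ=(vx,vy,ωz)=(0.1125, 0.2625, 0.1382), dt=0.8 → body Δ=(0.0782, 0.2145, 0.1105) → world pose (-0.3809, 0.1490, 0.5250)
step 4: ξ=(vx,vy,ωz)=(-0.1425, 0.2925, 0.3355), dt=1.2 → body Δ=(-0.2361, 0.3076, 0.4026) → world pose (-0.7394, 0.2969, 0.9276)
step 5: ξ=(vx,vy,ωz)=(0.1500, -0.0150, -0.7105), dt=0.8 → body Δ=(0.1103, -0.0446, -0.5684) → world pose (-0.6376, 0.3584, 0.3592)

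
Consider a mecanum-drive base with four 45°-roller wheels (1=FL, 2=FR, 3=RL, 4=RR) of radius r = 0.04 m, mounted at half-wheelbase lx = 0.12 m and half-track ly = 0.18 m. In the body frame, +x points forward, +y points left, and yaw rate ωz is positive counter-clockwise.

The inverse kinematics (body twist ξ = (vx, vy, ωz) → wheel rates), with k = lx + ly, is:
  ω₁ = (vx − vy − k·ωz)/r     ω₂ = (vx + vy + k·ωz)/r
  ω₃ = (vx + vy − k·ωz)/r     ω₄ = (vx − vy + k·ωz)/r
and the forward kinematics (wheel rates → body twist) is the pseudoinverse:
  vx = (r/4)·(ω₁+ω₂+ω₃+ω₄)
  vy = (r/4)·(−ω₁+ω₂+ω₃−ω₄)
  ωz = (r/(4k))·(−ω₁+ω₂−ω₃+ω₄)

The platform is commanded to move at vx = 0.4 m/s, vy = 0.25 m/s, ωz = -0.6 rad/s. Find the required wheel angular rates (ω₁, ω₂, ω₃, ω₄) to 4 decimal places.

(8.2500, 11.7500, 20.7500, -0.7500)

k = lx + ly = 0.12 + 0.18 = 0.3000;  k·ωz = 0.3000·-0.6 = -0.1800
ω₁ (FL) = (vx − vy − k·ωz)/r = 0.3300/0.04 = 8.2500
ω₂ (FR) = (vx + vy + k·ωz)/r = 0.4700/0.04 = 11.7500
ω₃ (RL) = (vx + vy − k·ωz)/r = 0.8300/0.04 = 20.7500
ω₄ (RR) = (vx − vy + k·ωz)/r = -0.0300/0.04 = -0.7500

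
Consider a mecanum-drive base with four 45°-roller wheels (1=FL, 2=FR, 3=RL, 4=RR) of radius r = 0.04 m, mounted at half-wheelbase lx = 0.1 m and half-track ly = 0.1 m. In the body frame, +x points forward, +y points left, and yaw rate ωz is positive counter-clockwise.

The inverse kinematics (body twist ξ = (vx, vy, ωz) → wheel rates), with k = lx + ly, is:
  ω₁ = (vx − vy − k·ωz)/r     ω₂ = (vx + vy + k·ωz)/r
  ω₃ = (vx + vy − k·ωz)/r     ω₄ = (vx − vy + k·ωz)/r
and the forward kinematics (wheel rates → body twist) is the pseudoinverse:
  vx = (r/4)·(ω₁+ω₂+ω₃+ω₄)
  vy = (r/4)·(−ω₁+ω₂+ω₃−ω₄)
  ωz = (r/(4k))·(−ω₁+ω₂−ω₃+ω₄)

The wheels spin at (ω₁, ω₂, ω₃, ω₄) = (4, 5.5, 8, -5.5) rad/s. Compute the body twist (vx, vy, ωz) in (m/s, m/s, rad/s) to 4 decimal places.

(0.1200, 0.1500, -0.6000)

k = lx + ly = 0.1 + 0.1 = 0.2000
ω₁+ω₂+ω₃+ω₄ = 12.0000  →  vx = (0.04/4)·12.0000 = 0.1200
−ω₁+ω₂+ω₃−ω₄ = 15.0000  →  vy = (0.04/4)·15.0000 = 0.1500
−ω₁+ω₂−ω₃+ω₄ = -12.0000  →  ωz = (0.04/0.8000)·-12.0000 = -0.6000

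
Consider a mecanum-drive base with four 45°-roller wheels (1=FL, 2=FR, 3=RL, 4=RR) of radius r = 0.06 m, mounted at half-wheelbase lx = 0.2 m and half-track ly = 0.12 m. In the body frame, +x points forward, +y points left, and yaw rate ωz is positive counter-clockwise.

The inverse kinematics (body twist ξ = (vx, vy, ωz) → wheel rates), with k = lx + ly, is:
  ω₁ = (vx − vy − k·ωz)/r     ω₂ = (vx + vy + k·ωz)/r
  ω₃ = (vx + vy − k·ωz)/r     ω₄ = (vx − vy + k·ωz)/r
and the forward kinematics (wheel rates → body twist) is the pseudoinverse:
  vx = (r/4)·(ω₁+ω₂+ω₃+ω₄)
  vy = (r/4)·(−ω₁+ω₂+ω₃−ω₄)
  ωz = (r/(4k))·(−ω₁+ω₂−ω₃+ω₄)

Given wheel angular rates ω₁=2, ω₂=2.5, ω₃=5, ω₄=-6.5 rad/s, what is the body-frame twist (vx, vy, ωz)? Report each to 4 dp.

(0.0450, 0.1800, -0.5156)

k = lx + ly = 0.2 + 0.12 = 0.3200
ω₁+ω₂+ω₃+ω₄ = 3.0000  →  vx = (0.06/4)·3.0000 = 0.0450
−ω₁+ω₂+ω₃−ω₄ = 12.0000  →  vy = (0.06/4)·12.0000 = 0.1800
−ω₁+ω₂−ω₃+ω₄ = -11.0000  →  ωz = (0.06/1.2800)·-11.0000 = -0.5156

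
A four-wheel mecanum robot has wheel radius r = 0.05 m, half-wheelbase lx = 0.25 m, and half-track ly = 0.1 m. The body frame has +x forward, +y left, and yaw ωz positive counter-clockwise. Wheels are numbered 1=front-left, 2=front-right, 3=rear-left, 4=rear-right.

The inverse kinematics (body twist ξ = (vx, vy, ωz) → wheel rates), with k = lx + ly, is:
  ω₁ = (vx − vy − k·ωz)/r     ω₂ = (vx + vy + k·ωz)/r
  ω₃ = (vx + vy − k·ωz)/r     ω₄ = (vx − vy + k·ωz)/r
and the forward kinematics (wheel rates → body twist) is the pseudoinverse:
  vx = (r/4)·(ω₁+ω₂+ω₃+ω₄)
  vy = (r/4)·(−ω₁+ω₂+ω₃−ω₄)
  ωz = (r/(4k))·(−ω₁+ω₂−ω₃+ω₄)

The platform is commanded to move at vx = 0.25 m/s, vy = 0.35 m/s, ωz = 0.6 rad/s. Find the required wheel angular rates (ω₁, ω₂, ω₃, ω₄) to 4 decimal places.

k = lx + ly = 0.25 + 0.1 = 0.3500;  k·ωz = 0.3500·0.6 = 0.2100
ω₁ (FL) = (vx − vy − k·ωz)/r = -0.3100/0.05 = -6.2000
ω₂ (FR) = (vx + vy + k·ωz)/r = 0.8100/0.05 = 16.2000
ω₃ (RL) = (vx + vy − k·ωz)/r = 0.3900/0.05 = 7.8000
ω₄ (RR) = (vx − vy + k·ωz)/r = 0.1100/0.05 = 2.2000

(-6.2000, 16.2000, 7.8000, 2.2000)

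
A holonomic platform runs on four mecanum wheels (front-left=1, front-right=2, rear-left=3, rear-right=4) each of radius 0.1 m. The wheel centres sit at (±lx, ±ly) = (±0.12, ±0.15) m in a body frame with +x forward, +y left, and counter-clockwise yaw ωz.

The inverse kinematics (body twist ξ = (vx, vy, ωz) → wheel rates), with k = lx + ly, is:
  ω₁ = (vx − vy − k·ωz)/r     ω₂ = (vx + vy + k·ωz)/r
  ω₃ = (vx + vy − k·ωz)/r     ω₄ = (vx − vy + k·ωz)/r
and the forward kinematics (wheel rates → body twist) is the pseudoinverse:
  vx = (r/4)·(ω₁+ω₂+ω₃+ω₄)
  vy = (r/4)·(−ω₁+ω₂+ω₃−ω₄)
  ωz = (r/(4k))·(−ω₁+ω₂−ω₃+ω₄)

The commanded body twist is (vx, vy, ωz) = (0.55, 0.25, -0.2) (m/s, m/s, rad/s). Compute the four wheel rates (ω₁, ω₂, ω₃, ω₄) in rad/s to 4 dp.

(3.5400, 7.4600, 8.5400, 2.4600)

k = lx + ly = 0.12 + 0.15 = 0.2700;  k·ωz = 0.2700·-0.2 = -0.0540
ω₁ (FL) = (vx − vy − k·ωz)/r = 0.3540/0.1 = 3.5400
ω₂ (FR) = (vx + vy + k·ωz)/r = 0.7460/0.1 = 7.4600
ω₃ (RL) = (vx + vy − k·ωz)/r = 0.8540/0.1 = 8.5400
ω₄ (RR) = (vx − vy + k·ωz)/r = 0.2460/0.1 = 2.4600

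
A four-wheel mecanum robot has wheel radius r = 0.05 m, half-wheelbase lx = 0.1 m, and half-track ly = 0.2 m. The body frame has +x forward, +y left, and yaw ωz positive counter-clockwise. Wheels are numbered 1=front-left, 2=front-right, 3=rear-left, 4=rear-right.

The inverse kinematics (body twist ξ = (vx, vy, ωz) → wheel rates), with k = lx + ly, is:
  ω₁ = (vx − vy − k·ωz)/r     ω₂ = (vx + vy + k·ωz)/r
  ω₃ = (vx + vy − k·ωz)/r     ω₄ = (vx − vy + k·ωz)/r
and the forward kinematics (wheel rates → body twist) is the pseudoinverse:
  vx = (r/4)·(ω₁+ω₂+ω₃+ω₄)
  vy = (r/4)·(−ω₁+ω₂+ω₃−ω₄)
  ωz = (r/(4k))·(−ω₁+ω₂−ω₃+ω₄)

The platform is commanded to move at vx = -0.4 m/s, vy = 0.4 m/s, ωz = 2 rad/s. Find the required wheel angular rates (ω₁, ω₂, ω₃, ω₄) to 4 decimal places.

k = lx + ly = 0.1 + 0.2 = 0.3000;  k·ωz = 0.3000·2 = 0.6000
ω₁ (FL) = (vx − vy − k·ωz)/r = -1.4000/0.05 = -28.0000
ω₂ (FR) = (vx + vy + k·ωz)/r = 0.6000/0.05 = 12.0000
ω₃ (RL) = (vx + vy − k·ωz)/r = -0.6000/0.05 = -12.0000
ω₄ (RR) = (vx − vy + k·ωz)/r = -0.2000/0.05 = -4.0000

(-28.0000, 12.0000, -12.0000, -4.0000)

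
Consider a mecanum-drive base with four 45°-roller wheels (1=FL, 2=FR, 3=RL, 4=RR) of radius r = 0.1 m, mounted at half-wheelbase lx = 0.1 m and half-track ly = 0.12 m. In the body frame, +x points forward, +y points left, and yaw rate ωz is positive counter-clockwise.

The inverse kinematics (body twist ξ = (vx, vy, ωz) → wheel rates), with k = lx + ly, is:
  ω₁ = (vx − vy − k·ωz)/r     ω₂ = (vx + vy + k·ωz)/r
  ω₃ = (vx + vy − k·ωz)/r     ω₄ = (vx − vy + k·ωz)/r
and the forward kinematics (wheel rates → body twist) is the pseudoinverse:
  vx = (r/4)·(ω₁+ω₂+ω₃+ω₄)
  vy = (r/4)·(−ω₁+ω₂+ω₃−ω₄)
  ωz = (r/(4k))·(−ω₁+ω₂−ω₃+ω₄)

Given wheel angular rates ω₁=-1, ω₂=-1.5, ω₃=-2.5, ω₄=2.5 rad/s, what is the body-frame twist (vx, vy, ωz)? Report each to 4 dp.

k = lx + ly = 0.1 + 0.12 = 0.2200
ω₁+ω₂+ω₃+ω₄ = -2.5000  →  vx = (0.1/4)·-2.5000 = -0.0625
−ω₁+ω₂+ω₃−ω₄ = -5.5000  →  vy = (0.1/4)·-5.5000 = -0.1375
−ω₁+ω₂−ω₃+ω₄ = 4.5000  →  ωz = (0.1/0.8800)·4.5000 = 0.5114

(-0.0625, -0.1375, 0.5114)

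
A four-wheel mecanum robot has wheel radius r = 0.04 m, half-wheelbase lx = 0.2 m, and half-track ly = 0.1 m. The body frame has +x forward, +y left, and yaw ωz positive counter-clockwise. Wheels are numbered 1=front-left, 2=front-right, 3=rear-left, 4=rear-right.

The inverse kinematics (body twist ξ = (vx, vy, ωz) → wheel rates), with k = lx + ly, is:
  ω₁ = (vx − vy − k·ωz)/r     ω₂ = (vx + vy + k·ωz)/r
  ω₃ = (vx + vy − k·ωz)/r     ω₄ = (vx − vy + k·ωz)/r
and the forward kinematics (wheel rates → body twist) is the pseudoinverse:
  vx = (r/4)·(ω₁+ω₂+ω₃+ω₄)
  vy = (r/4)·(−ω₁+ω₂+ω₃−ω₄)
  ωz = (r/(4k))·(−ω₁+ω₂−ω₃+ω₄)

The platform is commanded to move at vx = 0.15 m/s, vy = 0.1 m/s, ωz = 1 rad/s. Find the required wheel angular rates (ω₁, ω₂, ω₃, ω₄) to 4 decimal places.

k = lx + ly = 0.2 + 0.1 = 0.3000;  k·ωz = 0.3000·1 = 0.3000
ω₁ (FL) = (vx − vy − k·ωz)/r = -0.2500/0.04 = -6.2500
ω₂ (FR) = (vx + vy + k·ωz)/r = 0.5500/0.04 = 13.7500
ω₃ (RL) = (vx + vy − k·ωz)/r = -0.0500/0.04 = -1.2500
ω₄ (RR) = (vx − vy + k·ωz)/r = 0.3500/0.04 = 8.7500

(-6.2500, 13.7500, -1.2500, 8.7500)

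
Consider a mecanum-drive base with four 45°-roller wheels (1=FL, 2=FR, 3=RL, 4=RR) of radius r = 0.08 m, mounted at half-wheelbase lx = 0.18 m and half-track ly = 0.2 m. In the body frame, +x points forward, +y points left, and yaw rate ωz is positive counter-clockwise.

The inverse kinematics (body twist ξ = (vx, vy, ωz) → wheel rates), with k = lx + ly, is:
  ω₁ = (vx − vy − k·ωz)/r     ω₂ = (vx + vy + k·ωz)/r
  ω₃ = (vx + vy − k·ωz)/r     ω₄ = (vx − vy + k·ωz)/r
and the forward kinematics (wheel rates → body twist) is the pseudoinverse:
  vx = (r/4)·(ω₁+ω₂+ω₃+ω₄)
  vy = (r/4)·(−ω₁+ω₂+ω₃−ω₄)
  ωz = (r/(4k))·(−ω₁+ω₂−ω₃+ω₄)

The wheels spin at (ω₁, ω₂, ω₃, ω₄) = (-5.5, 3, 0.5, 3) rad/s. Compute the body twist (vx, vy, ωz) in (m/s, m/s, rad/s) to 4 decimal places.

(0.0200, 0.1200, 0.5789)

k = lx + ly = 0.18 + 0.2 = 0.3800
ω₁+ω₂+ω₃+ω₄ = 1.0000  →  vx = (0.08/4)·1.0000 = 0.0200
−ω₁+ω₂+ω₃−ω₄ = 6.0000  →  vy = (0.08/4)·6.0000 = 0.1200
−ω₁+ω₂−ω₃+ω₄ = 11.0000  →  ωz = (0.08/1.5200)·11.0000 = 0.5789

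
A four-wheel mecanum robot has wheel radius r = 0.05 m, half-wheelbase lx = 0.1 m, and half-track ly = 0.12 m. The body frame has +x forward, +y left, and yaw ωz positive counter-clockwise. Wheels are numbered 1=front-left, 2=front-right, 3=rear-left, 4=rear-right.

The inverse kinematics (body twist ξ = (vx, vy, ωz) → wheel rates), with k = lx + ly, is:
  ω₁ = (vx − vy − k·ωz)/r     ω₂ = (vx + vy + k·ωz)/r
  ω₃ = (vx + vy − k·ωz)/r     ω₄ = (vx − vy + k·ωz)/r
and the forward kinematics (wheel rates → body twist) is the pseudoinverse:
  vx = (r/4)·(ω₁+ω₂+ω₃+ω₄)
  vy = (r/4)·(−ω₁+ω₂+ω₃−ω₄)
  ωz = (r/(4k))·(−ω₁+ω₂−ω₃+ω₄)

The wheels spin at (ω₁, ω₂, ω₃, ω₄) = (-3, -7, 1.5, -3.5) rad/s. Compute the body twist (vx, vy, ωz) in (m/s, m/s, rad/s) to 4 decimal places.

(-0.1500, 0.0125, -0.5114)

k = lx + ly = 0.1 + 0.12 = 0.2200
ω₁+ω₂+ω₃+ω₄ = -12.0000  →  vx = (0.05/4)·-12.0000 = -0.1500
−ω₁+ω₂+ω₃−ω₄ = 1.0000  →  vy = (0.05/4)·1.0000 = 0.0125
−ω₁+ω₂−ω₃+ω₄ = -9.0000  →  ωz = (0.05/0.8800)·-9.0000 = -0.5114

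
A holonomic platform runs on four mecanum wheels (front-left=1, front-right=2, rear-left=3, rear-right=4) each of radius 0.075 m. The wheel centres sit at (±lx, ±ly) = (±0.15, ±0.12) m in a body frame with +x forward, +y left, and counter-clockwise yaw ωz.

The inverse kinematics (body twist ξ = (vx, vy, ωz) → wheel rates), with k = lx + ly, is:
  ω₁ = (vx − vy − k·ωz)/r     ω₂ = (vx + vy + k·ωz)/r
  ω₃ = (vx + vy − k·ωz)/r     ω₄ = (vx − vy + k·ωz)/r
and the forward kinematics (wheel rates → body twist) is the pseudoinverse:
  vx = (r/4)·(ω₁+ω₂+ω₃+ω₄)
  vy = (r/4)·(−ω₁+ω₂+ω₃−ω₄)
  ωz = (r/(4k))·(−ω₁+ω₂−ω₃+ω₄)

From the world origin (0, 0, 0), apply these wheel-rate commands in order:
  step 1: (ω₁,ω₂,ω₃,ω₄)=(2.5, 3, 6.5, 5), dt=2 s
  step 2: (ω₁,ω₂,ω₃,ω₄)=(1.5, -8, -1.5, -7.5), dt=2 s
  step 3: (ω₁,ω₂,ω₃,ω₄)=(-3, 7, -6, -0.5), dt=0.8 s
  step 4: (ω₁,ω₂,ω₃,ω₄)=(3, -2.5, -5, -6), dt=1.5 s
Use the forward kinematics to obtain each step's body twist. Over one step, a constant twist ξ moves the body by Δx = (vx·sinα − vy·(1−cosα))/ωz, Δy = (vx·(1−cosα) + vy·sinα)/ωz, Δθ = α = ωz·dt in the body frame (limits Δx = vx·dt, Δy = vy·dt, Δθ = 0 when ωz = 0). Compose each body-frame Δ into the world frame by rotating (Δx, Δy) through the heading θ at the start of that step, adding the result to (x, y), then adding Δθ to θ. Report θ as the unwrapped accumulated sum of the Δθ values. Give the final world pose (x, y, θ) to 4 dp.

(0.3830, 0.7634, -2.1076)

step 1: ξ=(vx,vy,ωz)=(0.3187, 0.0375, -0.0694), dt=2.0 → body Δ=(0.6407, 0.0306, -0.1389) → world pose (0.6407, 0.0306, -0.1389)
step 2: ξ=(vx,vy,ωz)=(-0.2906, -0.0656, -1.0764), dt=2.0 → body Δ=(-0.3200, 0.3675, -2.1528) → world pose (0.3746, 0.4388, -2.2917)
step 3: ξ=(vx,vy,ωz)=(-0.0469, 0.0844, 1.0764), dt=0.8 → body Δ=(-0.0603, 0.0443, 0.8611) → world pose (0.4477, 0.4549, -1.4306)
step 4: ξ=(vx,vy,ωz)=(-0.1969, -0.0844, -0.4514), dt=1.5 → body Δ=(-0.3145, -0.0209, -0.6771) → world pose (0.3830, 0.7634, -2.1076)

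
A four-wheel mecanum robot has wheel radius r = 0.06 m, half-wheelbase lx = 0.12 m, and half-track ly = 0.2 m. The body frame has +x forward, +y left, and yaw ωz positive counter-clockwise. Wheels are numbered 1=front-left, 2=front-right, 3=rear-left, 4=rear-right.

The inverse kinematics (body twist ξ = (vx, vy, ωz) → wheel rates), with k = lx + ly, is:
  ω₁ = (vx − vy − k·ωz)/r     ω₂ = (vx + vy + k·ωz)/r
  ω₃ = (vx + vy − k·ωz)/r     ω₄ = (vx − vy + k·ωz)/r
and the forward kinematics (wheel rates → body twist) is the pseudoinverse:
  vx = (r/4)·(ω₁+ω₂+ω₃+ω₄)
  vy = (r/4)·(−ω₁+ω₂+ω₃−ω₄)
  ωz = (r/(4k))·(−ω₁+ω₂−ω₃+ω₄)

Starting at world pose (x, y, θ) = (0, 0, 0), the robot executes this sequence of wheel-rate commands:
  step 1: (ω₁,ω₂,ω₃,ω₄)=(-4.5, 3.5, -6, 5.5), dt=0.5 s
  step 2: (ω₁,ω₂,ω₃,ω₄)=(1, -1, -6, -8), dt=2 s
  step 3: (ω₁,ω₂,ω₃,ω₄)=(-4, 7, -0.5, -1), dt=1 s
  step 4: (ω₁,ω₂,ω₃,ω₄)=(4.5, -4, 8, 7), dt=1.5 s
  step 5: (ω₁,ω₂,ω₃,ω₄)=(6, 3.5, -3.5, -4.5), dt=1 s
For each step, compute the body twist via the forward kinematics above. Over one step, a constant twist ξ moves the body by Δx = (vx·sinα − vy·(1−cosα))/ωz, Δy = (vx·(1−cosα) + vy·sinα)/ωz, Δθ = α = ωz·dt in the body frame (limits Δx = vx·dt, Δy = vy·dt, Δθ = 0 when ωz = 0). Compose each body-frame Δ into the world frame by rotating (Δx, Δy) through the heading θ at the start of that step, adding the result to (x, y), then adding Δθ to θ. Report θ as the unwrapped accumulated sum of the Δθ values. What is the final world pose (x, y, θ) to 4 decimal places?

step 1: ξ=(vx,vy,ωz)=(-0.0225, -0.0525, 0.9141), dt=0.5 → body Δ=(-0.0050, -0.0279, 0.4570) → world pose (-0.0050, -0.0279, 0.4570)
step 2: ξ=(vx,vy,ωz)=(-0.2100, 0.0000, -0.1875), dt=2.0 → body Δ=(-0.4102, 0.0778, -0.3750) → world pose (-0.4074, -0.1391, 0.0820)
step 3: ξ=(vx,vy,ωz)=(0.0225, 0.1725, 0.4922), dt=1.0 → body Δ=(-0.0200, 0.1710, 0.4922) → world pose (-0.4414, 0.0298, 0.5742)
step 4: ξ=(vx,vy,ωz)=(0.2325, -0.1125, -0.4453), dt=1.5 → body Δ=(0.2691, -0.2687, -0.6680) → world pose (-0.0695, -0.0497, -0.0938)
step 5: ξ=(vx,vy,ωz)=(0.0225, -0.0225, -0.1641), dt=1.0 → body Δ=(0.0206, -0.0242, -0.1641) → world pose (-0.0513, -0.0757, -0.2578)

(-0.0513, -0.0757, -0.2578)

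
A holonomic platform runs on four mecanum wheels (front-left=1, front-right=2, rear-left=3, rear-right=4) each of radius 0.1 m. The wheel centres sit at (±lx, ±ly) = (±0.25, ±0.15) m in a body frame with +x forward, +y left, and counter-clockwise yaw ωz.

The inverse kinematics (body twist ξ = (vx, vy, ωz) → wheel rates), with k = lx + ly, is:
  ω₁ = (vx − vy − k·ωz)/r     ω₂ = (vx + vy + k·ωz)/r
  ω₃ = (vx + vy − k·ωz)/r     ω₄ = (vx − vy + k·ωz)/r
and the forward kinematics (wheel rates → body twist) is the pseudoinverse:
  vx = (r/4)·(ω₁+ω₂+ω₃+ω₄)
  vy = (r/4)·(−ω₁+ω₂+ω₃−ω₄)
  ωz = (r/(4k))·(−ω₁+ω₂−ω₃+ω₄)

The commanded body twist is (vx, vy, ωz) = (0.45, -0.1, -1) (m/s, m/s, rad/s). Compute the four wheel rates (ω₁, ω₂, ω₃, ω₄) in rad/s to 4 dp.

k = lx + ly = 0.25 + 0.15 = 0.4000;  k·ωz = 0.4000·-1 = -0.4000
ω₁ (FL) = (vx − vy − k·ωz)/r = 0.9500/0.1 = 9.5000
ω₂ (FR) = (vx + vy + k·ωz)/r = -0.0500/0.1 = -0.5000
ω₃ (RL) = (vx + vy − k·ωz)/r = 0.7500/0.1 = 7.5000
ω₄ (RR) = (vx − vy + k·ωz)/r = 0.1500/0.1 = 1.5000

(9.5000, -0.5000, 7.5000, 1.5000)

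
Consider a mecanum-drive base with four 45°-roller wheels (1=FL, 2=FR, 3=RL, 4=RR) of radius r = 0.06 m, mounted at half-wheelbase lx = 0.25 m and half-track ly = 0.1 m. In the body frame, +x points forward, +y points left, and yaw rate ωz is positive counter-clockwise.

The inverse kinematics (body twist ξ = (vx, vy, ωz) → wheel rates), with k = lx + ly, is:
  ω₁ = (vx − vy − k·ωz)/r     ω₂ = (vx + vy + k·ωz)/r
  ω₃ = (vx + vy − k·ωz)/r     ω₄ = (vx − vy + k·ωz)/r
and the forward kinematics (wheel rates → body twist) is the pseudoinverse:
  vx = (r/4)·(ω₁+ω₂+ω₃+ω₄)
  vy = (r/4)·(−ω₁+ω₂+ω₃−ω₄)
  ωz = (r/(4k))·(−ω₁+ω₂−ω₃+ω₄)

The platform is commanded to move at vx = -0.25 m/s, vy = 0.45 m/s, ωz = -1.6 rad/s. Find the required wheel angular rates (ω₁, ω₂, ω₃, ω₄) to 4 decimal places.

(-2.3333, -6.0000, 12.6667, -21.0000)

k = lx + ly = 0.25 + 0.1 = 0.3500;  k·ωz = 0.3500·-1.6 = -0.5600
ω₁ (FL) = (vx − vy − k·ωz)/r = -0.1400/0.06 = -2.3333
ω₂ (FR) = (vx + vy + k·ωz)/r = -0.3600/0.06 = -6.0000
ω₃ (RL) = (vx + vy − k·ωz)/r = 0.7600/0.06 = 12.6667
ω₄ (RR) = (vx − vy + k·ωz)/r = -1.2600/0.06 = -21.0000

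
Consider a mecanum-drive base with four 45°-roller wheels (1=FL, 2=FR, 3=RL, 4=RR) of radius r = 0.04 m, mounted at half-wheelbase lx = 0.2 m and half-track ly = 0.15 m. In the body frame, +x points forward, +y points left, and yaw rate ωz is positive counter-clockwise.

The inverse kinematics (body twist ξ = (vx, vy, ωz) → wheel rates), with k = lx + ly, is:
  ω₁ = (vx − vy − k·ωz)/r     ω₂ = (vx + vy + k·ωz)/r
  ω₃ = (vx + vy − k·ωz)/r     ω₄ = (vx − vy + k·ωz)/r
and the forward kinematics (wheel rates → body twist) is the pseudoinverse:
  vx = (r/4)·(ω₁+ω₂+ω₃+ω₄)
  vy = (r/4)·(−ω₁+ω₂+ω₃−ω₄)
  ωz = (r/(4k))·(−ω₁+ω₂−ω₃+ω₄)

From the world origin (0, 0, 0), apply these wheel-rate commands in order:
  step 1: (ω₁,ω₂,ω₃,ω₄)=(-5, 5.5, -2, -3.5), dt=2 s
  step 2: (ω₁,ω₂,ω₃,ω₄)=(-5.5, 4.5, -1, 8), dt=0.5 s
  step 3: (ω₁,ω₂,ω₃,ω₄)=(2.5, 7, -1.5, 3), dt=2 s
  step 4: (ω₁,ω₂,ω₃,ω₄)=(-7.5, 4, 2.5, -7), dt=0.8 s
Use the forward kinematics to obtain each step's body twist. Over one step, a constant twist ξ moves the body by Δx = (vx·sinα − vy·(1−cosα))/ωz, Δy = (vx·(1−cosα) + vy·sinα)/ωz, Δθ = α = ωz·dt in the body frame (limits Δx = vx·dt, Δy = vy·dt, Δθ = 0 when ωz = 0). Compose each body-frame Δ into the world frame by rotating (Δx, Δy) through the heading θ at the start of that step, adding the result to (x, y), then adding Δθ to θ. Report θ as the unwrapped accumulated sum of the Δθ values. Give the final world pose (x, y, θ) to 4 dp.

(-0.2042, 0.3936, 1.3457)

step 1: ξ=(vx,vy,ωz)=(-0.0500, 0.1200, 0.2571), dt=2.0 → body Δ=(-0.1560, 0.2044, 0.5143) → world pose (-0.1560, 0.2044, 0.5143)
step 2: ξ=(vx,vy,ωz)=(0.0600, 0.0100, 0.5429), dt=0.5 → body Δ=(0.0290, 0.0090, 0.2714) → world pose (-0.1352, 0.2265, 0.7857)
step 3: ξ=(vx,vy,ωz)=(0.1100, 0.0000, 0.2571), dt=2.0 → body Δ=(0.2104, 0.0553, 0.5143) → world pose (-0.0256, 0.4144, 1.3000)
step 4: ξ=(vx,vy,ωz)=(-0.0800, 0.2100, 0.0571), dt=0.8 → body Δ=(-0.0678, 0.1665, 0.0457) → world pose (-0.2042, 0.3936, 1.3457)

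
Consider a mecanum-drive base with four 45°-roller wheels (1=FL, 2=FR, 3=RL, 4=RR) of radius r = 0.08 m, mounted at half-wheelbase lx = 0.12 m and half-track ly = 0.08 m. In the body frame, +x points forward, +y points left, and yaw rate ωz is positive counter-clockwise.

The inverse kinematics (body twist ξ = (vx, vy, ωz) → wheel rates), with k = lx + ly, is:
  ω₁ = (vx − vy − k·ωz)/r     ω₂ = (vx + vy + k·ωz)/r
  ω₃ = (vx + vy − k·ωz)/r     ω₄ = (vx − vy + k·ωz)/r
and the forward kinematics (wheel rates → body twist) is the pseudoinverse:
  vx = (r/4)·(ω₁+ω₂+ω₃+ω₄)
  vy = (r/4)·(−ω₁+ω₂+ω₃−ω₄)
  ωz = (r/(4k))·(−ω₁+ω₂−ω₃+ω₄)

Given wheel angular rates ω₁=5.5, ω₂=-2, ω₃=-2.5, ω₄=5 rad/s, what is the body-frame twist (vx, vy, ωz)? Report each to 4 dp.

k = lx + ly = 0.12 + 0.08 = 0.2000
ω₁+ω₂+ω₃+ω₄ = 6.0000  →  vx = (0.08/4)·6.0000 = 0.1200
−ω₁+ω₂+ω₃−ω₄ = -15.0000  →  vy = (0.08/4)·-15.0000 = -0.3000
−ω₁+ω₂−ω₃+ω₄ = 0.0000  →  ωz = (0.08/0.8000)·0.0000 = 0.0000

(0.1200, -0.3000, 0.0000)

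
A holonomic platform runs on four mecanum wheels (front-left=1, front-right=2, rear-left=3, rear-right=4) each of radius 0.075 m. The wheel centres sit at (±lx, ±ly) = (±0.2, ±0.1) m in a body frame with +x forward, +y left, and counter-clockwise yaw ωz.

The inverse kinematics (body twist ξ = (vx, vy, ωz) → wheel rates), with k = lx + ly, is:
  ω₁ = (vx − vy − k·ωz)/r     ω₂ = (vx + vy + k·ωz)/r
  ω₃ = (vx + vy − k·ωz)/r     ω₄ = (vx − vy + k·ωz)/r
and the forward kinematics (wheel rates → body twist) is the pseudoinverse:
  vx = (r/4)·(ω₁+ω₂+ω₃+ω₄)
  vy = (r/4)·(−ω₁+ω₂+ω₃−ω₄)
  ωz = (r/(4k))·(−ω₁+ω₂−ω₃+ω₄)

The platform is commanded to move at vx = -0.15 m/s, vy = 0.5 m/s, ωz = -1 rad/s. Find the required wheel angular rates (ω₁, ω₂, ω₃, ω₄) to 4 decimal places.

(-4.6667, 0.6667, 8.6667, -12.6667)

k = lx + ly = 0.2 + 0.1 = 0.3000;  k·ωz = 0.3000·-1 = -0.3000
ω₁ (FL) = (vx − vy − k·ωz)/r = -0.3500/0.075 = -4.6667
ω₂ (FR) = (vx + vy + k·ωz)/r = 0.0500/0.075 = 0.6667
ω₃ (RL) = (vx + vy − k·ωz)/r = 0.6500/0.075 = 8.6667
ω₄ (RR) = (vx − vy + k·ωz)/r = -0.9500/0.075 = -12.6667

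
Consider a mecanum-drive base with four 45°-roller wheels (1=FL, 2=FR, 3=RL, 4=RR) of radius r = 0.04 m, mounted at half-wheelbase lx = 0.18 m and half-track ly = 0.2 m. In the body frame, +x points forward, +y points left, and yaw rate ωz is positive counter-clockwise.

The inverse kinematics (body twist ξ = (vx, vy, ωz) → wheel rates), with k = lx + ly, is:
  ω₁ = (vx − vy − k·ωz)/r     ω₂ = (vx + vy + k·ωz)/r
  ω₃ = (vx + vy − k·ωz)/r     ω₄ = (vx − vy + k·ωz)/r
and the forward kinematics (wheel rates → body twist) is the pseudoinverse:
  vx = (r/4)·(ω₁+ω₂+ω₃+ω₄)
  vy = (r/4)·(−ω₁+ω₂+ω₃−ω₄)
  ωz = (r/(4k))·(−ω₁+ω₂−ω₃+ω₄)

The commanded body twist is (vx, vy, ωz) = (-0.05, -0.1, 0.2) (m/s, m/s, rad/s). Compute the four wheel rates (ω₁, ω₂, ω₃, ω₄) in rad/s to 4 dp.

k = lx + ly = 0.18 + 0.2 = 0.3800;  k·ωz = 0.3800·0.2 = 0.0760
ω₁ (FL) = (vx − vy − k·ωz)/r = -0.0260/0.04 = -0.6500
ω₂ (FR) = (vx + vy + k·ωz)/r = -0.0740/0.04 = -1.8500
ω₃ (RL) = (vx + vy − k·ωz)/r = -0.2260/0.04 = -5.6500
ω₄ (RR) = (vx − vy + k·ωz)/r = 0.1260/0.04 = 3.1500

(-0.6500, -1.8500, -5.6500, 3.1500)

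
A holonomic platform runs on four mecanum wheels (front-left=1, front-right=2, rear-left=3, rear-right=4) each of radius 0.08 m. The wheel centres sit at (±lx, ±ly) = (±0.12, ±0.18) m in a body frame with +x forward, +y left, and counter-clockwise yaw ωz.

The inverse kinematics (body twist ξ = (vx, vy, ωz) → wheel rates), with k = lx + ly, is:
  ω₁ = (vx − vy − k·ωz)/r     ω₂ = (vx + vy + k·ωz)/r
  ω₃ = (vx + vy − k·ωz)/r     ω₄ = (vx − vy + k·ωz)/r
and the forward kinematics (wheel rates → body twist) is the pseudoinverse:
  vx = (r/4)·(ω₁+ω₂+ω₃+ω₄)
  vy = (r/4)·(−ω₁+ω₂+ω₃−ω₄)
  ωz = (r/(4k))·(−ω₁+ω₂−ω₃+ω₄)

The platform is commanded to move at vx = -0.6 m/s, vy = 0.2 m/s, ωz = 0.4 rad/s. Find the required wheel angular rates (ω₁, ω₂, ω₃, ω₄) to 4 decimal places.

k = lx + ly = 0.12 + 0.18 = 0.3000;  k·ωz = 0.3000·0.4 = 0.1200
ω₁ (FL) = (vx − vy − k·ωz)/r = -0.9200/0.08 = -11.5000
ω₂ (FR) = (vx + vy + k·ωz)/r = -0.2800/0.08 = -3.5000
ω₃ (RL) = (vx + vy − k·ωz)/r = -0.5200/0.08 = -6.5000
ω₄ (RR) = (vx − vy + k·ωz)/r = -0.6800/0.08 = -8.5000

(-11.5000, -3.5000, -6.5000, -8.5000)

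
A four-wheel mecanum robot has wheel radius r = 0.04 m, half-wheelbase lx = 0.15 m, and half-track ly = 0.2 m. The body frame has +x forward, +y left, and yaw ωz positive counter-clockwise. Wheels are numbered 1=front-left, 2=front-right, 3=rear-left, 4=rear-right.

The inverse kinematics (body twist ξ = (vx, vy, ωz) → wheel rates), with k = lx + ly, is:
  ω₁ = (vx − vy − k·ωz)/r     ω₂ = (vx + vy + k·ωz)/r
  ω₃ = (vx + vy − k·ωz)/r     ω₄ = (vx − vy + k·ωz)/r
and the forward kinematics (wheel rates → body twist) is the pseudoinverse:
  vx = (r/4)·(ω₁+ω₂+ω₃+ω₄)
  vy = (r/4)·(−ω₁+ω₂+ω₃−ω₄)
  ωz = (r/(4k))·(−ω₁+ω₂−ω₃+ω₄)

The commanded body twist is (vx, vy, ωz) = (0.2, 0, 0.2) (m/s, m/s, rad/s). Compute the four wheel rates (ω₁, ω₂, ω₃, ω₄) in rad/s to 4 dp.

k = lx + ly = 0.15 + 0.2 = 0.3500;  k·ωz = 0.3500·0.2 = 0.0700
ω₁ (FL) = (vx − vy − k·ωz)/r = 0.1300/0.04 = 3.2500
ω₂ (FR) = (vx + vy + k·ωz)/r = 0.2700/0.04 = 6.7500
ω₃ (RL) = (vx + vy − k·ωz)/r = 0.1300/0.04 = 3.2500
ω₄ (RR) = (vx − vy + k·ωz)/r = 0.2700/0.04 = 6.7500

(3.2500, 6.7500, 3.2500, 6.7500)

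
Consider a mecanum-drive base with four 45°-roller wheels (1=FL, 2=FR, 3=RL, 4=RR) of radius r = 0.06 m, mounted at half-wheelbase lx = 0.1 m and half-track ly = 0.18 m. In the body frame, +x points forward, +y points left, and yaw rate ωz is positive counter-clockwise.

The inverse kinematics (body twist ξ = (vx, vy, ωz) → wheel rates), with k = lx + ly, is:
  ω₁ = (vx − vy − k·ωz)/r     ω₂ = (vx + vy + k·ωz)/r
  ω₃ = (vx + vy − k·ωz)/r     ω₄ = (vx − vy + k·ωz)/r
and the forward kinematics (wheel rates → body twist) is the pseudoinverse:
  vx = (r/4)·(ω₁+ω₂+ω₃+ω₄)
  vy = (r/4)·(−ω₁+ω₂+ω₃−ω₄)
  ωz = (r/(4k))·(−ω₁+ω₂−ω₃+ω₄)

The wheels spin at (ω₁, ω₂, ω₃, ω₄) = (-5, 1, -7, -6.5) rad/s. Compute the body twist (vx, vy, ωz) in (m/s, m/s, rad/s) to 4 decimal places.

(-0.2625, 0.0825, 0.3482)

k = lx + ly = 0.1 + 0.18 = 0.2800
ω₁+ω₂+ω₃+ω₄ = -17.5000  →  vx = (0.06/4)·-17.5000 = -0.2625
−ω₁+ω₂+ω₃−ω₄ = 5.5000  →  vy = (0.06/4)·5.5000 = 0.0825
−ω₁+ω₂−ω₃+ω₄ = 6.5000  →  ωz = (0.06/1.1200)·6.5000 = 0.3482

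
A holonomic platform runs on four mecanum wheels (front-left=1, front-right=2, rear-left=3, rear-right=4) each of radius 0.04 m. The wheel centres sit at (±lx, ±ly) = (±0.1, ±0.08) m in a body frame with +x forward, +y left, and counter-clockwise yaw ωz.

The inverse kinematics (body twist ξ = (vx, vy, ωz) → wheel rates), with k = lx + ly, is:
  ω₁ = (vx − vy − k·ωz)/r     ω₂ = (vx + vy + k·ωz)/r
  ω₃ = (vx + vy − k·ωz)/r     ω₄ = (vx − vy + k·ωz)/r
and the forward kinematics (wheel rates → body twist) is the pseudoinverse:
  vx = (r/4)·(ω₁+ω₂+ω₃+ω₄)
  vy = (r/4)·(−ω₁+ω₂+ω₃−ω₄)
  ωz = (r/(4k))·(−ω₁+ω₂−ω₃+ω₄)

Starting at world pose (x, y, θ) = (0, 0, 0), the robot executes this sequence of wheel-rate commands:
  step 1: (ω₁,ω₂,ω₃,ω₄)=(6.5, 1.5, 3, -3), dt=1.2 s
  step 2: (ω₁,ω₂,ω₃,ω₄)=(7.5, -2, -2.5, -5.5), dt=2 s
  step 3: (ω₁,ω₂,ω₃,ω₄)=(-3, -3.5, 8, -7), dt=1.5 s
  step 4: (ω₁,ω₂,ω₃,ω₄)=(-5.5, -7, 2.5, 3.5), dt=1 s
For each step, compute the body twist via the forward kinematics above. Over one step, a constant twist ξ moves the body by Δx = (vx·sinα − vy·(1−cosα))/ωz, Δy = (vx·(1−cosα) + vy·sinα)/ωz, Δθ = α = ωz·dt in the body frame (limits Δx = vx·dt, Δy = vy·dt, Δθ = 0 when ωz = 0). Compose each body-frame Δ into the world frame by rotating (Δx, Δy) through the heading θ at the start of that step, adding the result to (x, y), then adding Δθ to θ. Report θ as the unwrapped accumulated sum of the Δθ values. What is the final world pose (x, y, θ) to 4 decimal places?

(0.1816, -0.1492, -3.4417)

step 1: ξ=(vx,vy,ωz)=(0.0800, 0.0100, -0.6111), dt=1.2 → body Δ=(0.0918, -0.0227, -0.7333) → world pose (0.0918, -0.0227, -0.7333)
step 2: ξ=(vx,vy,ωz)=(-0.0250, -0.0650, -0.6944), dt=2.0 → body Δ=(-0.1121, -0.0626, -1.3889) → world pose (-0.0333, 0.0058, -2.1222)
step 3: ξ=(vx,vy,ωz)=(-0.0550, 0.1450, -0.8611), dt=1.5 → body Δ=(0.0606, 0.2081, -1.2917) → world pose (0.1122, -0.1548, -3.4139)
step 4: ξ=(vx,vy,ωz)=(-0.0650, -0.0250, -0.0278), dt=1.0 → body Δ=(-0.0653, -0.0241, -0.0278) → world pose (0.1816, -0.1492, -3.4417)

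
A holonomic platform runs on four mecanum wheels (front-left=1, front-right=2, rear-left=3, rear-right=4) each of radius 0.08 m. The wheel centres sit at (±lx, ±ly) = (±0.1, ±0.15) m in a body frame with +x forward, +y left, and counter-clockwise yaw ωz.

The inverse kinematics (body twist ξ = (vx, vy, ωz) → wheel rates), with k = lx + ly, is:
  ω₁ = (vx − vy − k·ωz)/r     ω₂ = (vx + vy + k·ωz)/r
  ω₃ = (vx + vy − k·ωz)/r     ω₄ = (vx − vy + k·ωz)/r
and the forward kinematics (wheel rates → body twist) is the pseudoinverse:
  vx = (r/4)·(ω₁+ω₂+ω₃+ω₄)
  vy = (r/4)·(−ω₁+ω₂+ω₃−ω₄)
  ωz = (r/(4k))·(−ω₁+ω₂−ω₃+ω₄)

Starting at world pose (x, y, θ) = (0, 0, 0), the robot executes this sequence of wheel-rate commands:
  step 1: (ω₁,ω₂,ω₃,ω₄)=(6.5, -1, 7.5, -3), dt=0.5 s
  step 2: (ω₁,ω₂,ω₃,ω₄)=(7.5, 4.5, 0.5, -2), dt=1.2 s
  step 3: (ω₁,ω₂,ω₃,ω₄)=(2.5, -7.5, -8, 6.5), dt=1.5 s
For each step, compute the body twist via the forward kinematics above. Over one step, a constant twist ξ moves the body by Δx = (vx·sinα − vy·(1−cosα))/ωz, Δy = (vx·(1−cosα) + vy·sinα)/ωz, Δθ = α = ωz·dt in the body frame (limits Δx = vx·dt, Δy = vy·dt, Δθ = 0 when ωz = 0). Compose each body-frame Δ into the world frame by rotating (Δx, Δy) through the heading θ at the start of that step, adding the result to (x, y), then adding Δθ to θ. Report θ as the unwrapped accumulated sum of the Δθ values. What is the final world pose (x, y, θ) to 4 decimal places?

(-0.4799, -0.4669, -0.7080)

step 1: ξ=(vx,vy,ωz)=(0.2000, 0.0600, -1.4400), dt=0.5 → body Δ=(0.1019, -0.0070, -0.7200) → world pose (0.1019, -0.0070, -0.7200)
step 2: ξ=(vx,vy,ωz)=(0.2100, -0.0100, -0.4400), dt=1.2 → body Δ=(0.2374, -0.0764, -0.5280) → world pose (0.2300, -0.2210, -1.2480)
step 3: ξ=(vx,vy,ωz)=(-0.1300, -0.4900, 0.3600), dt=1.5 → body Δ=(0.0080, -0.7512, 0.5400) → world pose (-0.4799, -0.4669, -0.7080)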